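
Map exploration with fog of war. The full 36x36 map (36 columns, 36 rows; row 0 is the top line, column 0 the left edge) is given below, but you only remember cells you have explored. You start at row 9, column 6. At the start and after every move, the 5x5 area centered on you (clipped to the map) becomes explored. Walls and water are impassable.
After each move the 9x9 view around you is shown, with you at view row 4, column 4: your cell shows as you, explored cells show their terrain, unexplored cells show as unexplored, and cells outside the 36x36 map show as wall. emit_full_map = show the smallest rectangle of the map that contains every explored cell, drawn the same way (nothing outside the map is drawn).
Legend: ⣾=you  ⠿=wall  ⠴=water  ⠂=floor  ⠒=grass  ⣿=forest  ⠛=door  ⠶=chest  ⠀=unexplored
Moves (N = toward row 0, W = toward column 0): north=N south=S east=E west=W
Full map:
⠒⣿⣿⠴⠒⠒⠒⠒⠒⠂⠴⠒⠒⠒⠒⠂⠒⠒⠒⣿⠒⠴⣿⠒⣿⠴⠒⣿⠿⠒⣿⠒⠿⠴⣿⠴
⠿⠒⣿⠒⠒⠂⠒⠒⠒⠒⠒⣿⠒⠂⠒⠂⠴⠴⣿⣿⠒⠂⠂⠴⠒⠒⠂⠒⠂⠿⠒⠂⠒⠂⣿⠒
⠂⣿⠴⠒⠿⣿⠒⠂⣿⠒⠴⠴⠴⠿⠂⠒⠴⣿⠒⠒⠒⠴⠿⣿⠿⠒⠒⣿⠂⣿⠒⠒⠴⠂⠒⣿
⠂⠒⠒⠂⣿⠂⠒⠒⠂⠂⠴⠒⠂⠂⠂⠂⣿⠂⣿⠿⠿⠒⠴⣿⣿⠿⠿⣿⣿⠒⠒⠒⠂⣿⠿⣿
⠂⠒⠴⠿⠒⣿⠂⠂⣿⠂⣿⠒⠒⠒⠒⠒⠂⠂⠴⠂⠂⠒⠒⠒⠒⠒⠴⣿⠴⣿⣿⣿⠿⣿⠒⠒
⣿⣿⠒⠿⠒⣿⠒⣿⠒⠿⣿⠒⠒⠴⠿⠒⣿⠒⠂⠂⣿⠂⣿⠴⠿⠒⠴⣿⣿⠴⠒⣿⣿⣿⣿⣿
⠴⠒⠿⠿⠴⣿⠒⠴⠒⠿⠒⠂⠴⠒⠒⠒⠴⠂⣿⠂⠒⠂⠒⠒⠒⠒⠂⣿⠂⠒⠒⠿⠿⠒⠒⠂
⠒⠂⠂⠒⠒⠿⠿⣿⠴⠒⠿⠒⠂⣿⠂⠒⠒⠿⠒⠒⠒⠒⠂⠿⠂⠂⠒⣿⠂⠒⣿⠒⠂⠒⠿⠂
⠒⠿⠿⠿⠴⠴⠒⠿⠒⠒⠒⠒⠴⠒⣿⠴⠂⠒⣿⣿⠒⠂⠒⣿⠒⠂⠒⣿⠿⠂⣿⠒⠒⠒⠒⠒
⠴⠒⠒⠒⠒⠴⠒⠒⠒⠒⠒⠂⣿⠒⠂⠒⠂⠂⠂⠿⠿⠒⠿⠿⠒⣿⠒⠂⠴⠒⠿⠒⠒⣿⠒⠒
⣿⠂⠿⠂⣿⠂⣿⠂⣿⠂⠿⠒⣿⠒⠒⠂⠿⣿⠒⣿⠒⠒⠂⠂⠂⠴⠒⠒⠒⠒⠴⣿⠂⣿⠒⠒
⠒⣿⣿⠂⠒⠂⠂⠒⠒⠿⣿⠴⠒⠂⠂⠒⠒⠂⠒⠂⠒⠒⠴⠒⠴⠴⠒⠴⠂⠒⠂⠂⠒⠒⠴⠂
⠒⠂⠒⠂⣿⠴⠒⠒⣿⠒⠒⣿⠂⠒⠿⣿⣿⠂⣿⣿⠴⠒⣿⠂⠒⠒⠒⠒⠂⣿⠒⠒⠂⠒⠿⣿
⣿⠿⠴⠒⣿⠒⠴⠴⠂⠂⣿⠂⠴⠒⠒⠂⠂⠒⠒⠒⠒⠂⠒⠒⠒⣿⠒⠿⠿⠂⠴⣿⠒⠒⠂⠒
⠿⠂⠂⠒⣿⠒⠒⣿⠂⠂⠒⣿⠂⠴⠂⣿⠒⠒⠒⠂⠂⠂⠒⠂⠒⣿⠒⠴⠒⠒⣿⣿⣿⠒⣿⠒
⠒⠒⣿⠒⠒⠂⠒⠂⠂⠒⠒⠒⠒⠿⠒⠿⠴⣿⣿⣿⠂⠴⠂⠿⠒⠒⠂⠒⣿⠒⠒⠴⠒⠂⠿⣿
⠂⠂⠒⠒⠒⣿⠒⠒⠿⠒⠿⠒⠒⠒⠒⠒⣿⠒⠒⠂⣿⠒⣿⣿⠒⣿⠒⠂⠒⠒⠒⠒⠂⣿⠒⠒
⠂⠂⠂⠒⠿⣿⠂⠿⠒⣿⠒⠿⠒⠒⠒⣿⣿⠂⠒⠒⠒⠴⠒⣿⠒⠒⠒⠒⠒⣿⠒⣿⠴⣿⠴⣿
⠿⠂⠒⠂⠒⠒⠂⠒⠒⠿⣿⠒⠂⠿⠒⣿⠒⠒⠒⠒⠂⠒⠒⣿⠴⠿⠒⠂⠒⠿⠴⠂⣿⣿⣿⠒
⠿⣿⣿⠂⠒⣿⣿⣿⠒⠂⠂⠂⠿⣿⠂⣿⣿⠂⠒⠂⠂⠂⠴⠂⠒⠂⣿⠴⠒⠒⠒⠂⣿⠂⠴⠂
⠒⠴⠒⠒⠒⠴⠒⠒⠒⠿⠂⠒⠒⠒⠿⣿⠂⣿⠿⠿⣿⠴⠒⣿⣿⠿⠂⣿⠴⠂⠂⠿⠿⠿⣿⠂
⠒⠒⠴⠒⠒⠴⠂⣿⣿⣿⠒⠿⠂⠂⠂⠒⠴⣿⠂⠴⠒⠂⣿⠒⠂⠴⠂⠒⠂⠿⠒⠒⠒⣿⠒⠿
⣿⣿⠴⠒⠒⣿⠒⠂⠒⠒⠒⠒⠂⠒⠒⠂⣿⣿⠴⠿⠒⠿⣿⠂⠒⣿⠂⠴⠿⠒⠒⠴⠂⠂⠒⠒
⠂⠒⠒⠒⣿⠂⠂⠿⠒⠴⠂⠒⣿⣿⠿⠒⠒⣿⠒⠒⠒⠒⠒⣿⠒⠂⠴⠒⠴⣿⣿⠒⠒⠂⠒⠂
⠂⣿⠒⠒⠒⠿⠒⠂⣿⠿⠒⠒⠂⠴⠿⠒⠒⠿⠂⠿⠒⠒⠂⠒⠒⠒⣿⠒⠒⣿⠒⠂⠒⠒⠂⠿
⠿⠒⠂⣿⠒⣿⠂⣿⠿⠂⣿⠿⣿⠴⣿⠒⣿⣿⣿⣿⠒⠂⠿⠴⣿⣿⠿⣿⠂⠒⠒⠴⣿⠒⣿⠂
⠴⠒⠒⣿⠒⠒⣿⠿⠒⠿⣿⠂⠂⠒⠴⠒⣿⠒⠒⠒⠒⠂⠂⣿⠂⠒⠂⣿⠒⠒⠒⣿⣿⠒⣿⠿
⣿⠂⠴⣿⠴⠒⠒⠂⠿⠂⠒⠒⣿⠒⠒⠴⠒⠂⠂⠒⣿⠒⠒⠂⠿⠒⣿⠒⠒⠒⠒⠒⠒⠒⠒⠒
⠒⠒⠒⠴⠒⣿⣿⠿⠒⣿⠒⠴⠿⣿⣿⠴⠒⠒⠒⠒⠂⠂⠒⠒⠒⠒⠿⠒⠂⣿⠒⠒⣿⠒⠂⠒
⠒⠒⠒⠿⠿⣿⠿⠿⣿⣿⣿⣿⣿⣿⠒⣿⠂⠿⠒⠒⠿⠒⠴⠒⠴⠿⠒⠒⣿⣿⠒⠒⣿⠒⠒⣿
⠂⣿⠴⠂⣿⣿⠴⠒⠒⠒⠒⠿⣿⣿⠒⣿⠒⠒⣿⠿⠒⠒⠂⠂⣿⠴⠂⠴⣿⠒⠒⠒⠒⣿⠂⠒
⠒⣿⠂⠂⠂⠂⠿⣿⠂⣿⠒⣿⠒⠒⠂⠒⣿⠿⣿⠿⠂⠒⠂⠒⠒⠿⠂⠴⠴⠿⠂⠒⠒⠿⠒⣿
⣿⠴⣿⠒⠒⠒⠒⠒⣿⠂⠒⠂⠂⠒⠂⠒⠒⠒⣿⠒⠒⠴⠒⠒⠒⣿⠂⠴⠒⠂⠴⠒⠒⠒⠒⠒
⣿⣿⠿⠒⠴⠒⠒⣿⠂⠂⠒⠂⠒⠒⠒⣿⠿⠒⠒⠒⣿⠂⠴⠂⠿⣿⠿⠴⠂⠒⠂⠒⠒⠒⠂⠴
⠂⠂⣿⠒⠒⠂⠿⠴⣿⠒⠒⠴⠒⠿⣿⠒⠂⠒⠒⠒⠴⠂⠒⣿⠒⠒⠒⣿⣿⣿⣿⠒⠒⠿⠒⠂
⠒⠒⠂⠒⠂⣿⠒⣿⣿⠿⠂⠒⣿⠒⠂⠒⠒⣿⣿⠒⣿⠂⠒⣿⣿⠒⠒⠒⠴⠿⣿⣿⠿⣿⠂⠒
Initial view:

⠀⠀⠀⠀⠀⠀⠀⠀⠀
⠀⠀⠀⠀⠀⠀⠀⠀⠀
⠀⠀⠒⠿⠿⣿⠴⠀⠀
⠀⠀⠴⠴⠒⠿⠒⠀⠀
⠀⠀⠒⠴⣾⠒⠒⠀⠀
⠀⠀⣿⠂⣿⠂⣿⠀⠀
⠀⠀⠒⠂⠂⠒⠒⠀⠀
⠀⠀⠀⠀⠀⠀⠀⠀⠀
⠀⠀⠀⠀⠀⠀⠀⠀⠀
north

⠀⠀⠀⠀⠀⠀⠀⠀⠀
⠀⠀⠀⠀⠀⠀⠀⠀⠀
⠀⠀⠴⣿⠒⠴⠒⠀⠀
⠀⠀⠒⠿⠿⣿⠴⠀⠀
⠀⠀⠴⠴⣾⠿⠒⠀⠀
⠀⠀⠒⠴⠒⠒⠒⠀⠀
⠀⠀⣿⠂⣿⠂⣿⠀⠀
⠀⠀⠒⠂⠂⠒⠒⠀⠀
⠀⠀⠀⠀⠀⠀⠀⠀⠀

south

⠀⠀⠀⠀⠀⠀⠀⠀⠀
⠀⠀⠴⣿⠒⠴⠒⠀⠀
⠀⠀⠒⠿⠿⣿⠴⠀⠀
⠀⠀⠴⠴⠒⠿⠒⠀⠀
⠀⠀⠒⠴⣾⠒⠒⠀⠀
⠀⠀⣿⠂⣿⠂⣿⠀⠀
⠀⠀⠒⠂⠂⠒⠒⠀⠀
⠀⠀⠀⠀⠀⠀⠀⠀⠀
⠀⠀⠀⠀⠀⠀⠀⠀⠀

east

⠀⠀⠀⠀⠀⠀⠀⠀⠀
⠀⠴⣿⠒⠴⠒⠀⠀⠀
⠀⠒⠿⠿⣿⠴⠒⠀⠀
⠀⠴⠴⠒⠿⠒⠒⠀⠀
⠀⠒⠴⠒⣾⠒⠒⠀⠀
⠀⣿⠂⣿⠂⣿⠂⠀⠀
⠀⠒⠂⠂⠒⠒⠿⠀⠀
⠀⠀⠀⠀⠀⠀⠀⠀⠀
⠀⠀⠀⠀⠀⠀⠀⠀⠀

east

⠀⠀⠀⠀⠀⠀⠀⠀⠀
⠴⣿⠒⠴⠒⠀⠀⠀⠀
⠒⠿⠿⣿⠴⠒⠿⠀⠀
⠴⠴⠒⠿⠒⠒⠒⠀⠀
⠒⠴⠒⠒⣾⠒⠒⠀⠀
⣿⠂⣿⠂⣿⠂⠿⠀⠀
⠒⠂⠂⠒⠒⠿⣿⠀⠀
⠀⠀⠀⠀⠀⠀⠀⠀⠀
⠀⠀⠀⠀⠀⠀⠀⠀⠀

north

⠀⠀⠀⠀⠀⠀⠀⠀⠀
⠀⠀⠀⠀⠀⠀⠀⠀⠀
⠴⣿⠒⠴⠒⠿⠒⠀⠀
⠒⠿⠿⣿⠴⠒⠿⠀⠀
⠴⠴⠒⠿⣾⠒⠒⠀⠀
⠒⠴⠒⠒⠒⠒⠒⠀⠀
⣿⠂⣿⠂⣿⠂⠿⠀⠀
⠒⠂⠂⠒⠒⠿⣿⠀⠀
⠀⠀⠀⠀⠀⠀⠀⠀⠀

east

⠀⠀⠀⠀⠀⠀⠀⠀⠀
⠀⠀⠀⠀⠀⠀⠀⠀⠀
⣿⠒⠴⠒⠿⠒⠂⠀⠀
⠿⠿⣿⠴⠒⠿⠒⠀⠀
⠴⠒⠿⠒⣾⠒⠒⠀⠀
⠴⠒⠒⠒⠒⠒⠂⠀⠀
⠂⣿⠂⣿⠂⠿⠒⠀⠀
⠂⠂⠒⠒⠿⣿⠀⠀⠀
⠀⠀⠀⠀⠀⠀⠀⠀⠀

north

⠀⠀⠀⠀⠀⠀⠀⠀⠀
⠀⠀⠀⠀⠀⠀⠀⠀⠀
⠀⠀⣿⠒⠿⣿⠒⠀⠀
⣿⠒⠴⠒⠿⠒⠂⠀⠀
⠿⠿⣿⠴⣾⠿⠒⠀⠀
⠴⠒⠿⠒⠒⠒⠒⠀⠀
⠴⠒⠒⠒⠒⠒⠂⠀⠀
⠂⣿⠂⣿⠂⠿⠒⠀⠀
⠂⠂⠒⠒⠿⣿⠀⠀⠀

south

⠀⠀⠀⠀⠀⠀⠀⠀⠀
⠀⠀⣿⠒⠿⣿⠒⠀⠀
⣿⠒⠴⠒⠿⠒⠂⠀⠀
⠿⠿⣿⠴⠒⠿⠒⠀⠀
⠴⠒⠿⠒⣾⠒⠒⠀⠀
⠴⠒⠒⠒⠒⠒⠂⠀⠀
⠂⣿⠂⣿⠂⠿⠒⠀⠀
⠂⠂⠒⠒⠿⣿⠀⠀⠀
⠀⠀⠀⠀⠀⠀⠀⠀⠀

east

⠀⠀⠀⠀⠀⠀⠀⠀⠀
⠀⣿⠒⠿⣿⠒⠀⠀⠀
⠒⠴⠒⠿⠒⠂⠴⠀⠀
⠿⣿⠴⠒⠿⠒⠂⠀⠀
⠒⠿⠒⠒⣾⠒⠴⠀⠀
⠒⠒⠒⠒⠒⠂⣿⠀⠀
⣿⠂⣿⠂⠿⠒⣿⠀⠀
⠂⠒⠒⠿⣿⠀⠀⠀⠀
⠀⠀⠀⠀⠀⠀⠀⠀⠀

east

⠀⠀⠀⠀⠀⠀⠀⠀⠀
⣿⠒⠿⣿⠒⠀⠀⠀⠀
⠴⠒⠿⠒⠂⠴⠒⠀⠀
⣿⠴⠒⠿⠒⠂⣿⠀⠀
⠿⠒⠒⠒⣾⠴⠒⠀⠀
⠒⠒⠒⠒⠂⣿⠒⠀⠀
⠂⣿⠂⠿⠒⣿⠒⠀⠀
⠒⠒⠿⣿⠀⠀⠀⠀⠀
⠀⠀⠀⠀⠀⠀⠀⠀⠀

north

⠀⠀⠀⠀⠀⠀⠀⠀⠀
⠀⠀⠀⠀⠀⠀⠀⠀⠀
⣿⠒⠿⣿⠒⠒⠴⠀⠀
⠴⠒⠿⠒⠂⠴⠒⠀⠀
⣿⠴⠒⠿⣾⠂⣿⠀⠀
⠿⠒⠒⠒⠒⠴⠒⠀⠀
⠒⠒⠒⠒⠂⣿⠒⠀⠀
⠂⣿⠂⠿⠒⣿⠒⠀⠀
⠒⠒⠿⣿⠀⠀⠀⠀⠀

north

⠀⠀⠀⠀⠀⠀⠀⠀⠀
⠀⠀⠀⠀⠀⠀⠀⠀⠀
⠀⠀⠂⣿⠒⠒⠒⠀⠀
⣿⠒⠿⣿⠒⠒⠴⠀⠀
⠴⠒⠿⠒⣾⠴⠒⠀⠀
⣿⠴⠒⠿⠒⠂⣿⠀⠀
⠿⠒⠒⠒⠒⠴⠒⠀⠀
⠒⠒⠒⠒⠂⣿⠒⠀⠀
⠂⣿⠂⠿⠒⣿⠒⠀⠀

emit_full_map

⠀⠀⠀⠀⠀⠂⣿⠒⠒⠒
⠀⠀⠀⣿⠒⠿⣿⠒⠒⠴
⠴⣿⠒⠴⠒⠿⠒⣾⠴⠒
⠒⠿⠿⣿⠴⠒⠿⠒⠂⣿
⠴⠴⠒⠿⠒⠒⠒⠒⠴⠒
⠒⠴⠒⠒⠒⠒⠒⠂⣿⠒
⣿⠂⣿⠂⣿⠂⠿⠒⣿⠒
⠒⠂⠂⠒⠒⠿⣿⠀⠀⠀

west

⠀⠀⠀⠀⠀⠀⠀⠀⠀
⠀⠀⠀⠀⠀⠀⠀⠀⠀
⠀⠀⣿⠂⣿⠒⠒⠒⠀
⠀⣿⠒⠿⣿⠒⠒⠴⠀
⠒⠴⠒⠿⣾⠂⠴⠒⠀
⠿⣿⠴⠒⠿⠒⠂⣿⠀
⠒⠿⠒⠒⠒⠒⠴⠒⠀
⠒⠒⠒⠒⠒⠂⣿⠒⠀
⣿⠂⣿⠂⠿⠒⣿⠒⠀

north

⠀⠀⠀⠀⠀⠀⠀⠀⠀
⠀⠀⠀⠀⠀⠀⠀⠀⠀
⠀⠀⠂⠂⠴⠒⠂⠀⠀
⠀⠀⣿⠂⣿⠒⠒⠒⠀
⠀⣿⠒⠿⣾⠒⠒⠴⠀
⠒⠴⠒⠿⠒⠂⠴⠒⠀
⠿⣿⠴⠒⠿⠒⠂⣿⠀
⠒⠿⠒⠒⠒⠒⠴⠒⠀
⠒⠒⠒⠒⠒⠂⣿⠒⠀

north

⠀⠀⠀⠀⠀⠀⠀⠀⠀
⠀⠀⠀⠀⠀⠀⠀⠀⠀
⠀⠀⣿⠒⠴⠴⠴⠀⠀
⠀⠀⠂⠂⠴⠒⠂⠀⠀
⠀⠀⣿⠂⣾⠒⠒⠒⠀
⠀⣿⠒⠿⣿⠒⠒⠴⠀
⠒⠴⠒⠿⠒⠂⠴⠒⠀
⠿⣿⠴⠒⠿⠒⠂⣿⠀
⠒⠿⠒⠒⠒⠒⠴⠒⠀

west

⠀⠀⠀⠀⠀⠀⠀⠀⠀
⠀⠀⠀⠀⠀⠀⠀⠀⠀
⠀⠀⠂⣿⠒⠴⠴⠴⠀
⠀⠀⠒⠂⠂⠴⠒⠂⠀
⠀⠀⠂⣿⣾⣿⠒⠒⠒
⠀⠀⣿⠒⠿⣿⠒⠒⠴
⣿⠒⠴⠒⠿⠒⠂⠴⠒
⠿⠿⣿⠴⠒⠿⠒⠂⣿
⠴⠒⠿⠒⠒⠒⠒⠴⠒

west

⠀⠀⠀⠀⠀⠀⠀⠀⠀
⠀⠀⠀⠀⠀⠀⠀⠀⠀
⠀⠀⠒⠂⣿⠒⠴⠴⠴
⠀⠀⠒⠒⠂⠂⠴⠒⠂
⠀⠀⠂⠂⣾⠂⣿⠒⠒
⠀⠀⠒⣿⠒⠿⣿⠒⠒
⠴⣿⠒⠴⠒⠿⠒⠂⠴
⠒⠿⠿⣿⠴⠒⠿⠒⠂
⠴⠴⠒⠿⠒⠒⠒⠒⠴

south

⠀⠀⠀⠀⠀⠀⠀⠀⠀
⠀⠀⠒⠂⣿⠒⠴⠴⠴
⠀⠀⠒⠒⠂⠂⠴⠒⠂
⠀⠀⠂⠂⣿⠂⣿⠒⠒
⠀⠀⠒⣿⣾⠿⣿⠒⠒
⠴⣿⠒⠴⠒⠿⠒⠂⠴
⠒⠿⠿⣿⠴⠒⠿⠒⠂
⠴⠴⠒⠿⠒⠒⠒⠒⠴
⠒⠴⠒⠒⠒⠒⠒⠂⣿

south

⠀⠀⠒⠂⣿⠒⠴⠴⠴
⠀⠀⠒⠒⠂⠂⠴⠒⠂
⠀⠀⠂⠂⣿⠂⣿⠒⠒
⠀⠀⠒⣿⠒⠿⣿⠒⠒
⠴⣿⠒⠴⣾⠿⠒⠂⠴
⠒⠿⠿⣿⠴⠒⠿⠒⠂
⠴⠴⠒⠿⠒⠒⠒⠒⠴
⠒⠴⠒⠒⠒⠒⠒⠂⣿
⣿⠂⣿⠂⣿⠂⠿⠒⣿

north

⠀⠀⠀⠀⠀⠀⠀⠀⠀
⠀⠀⠒⠂⣿⠒⠴⠴⠴
⠀⠀⠒⠒⠂⠂⠴⠒⠂
⠀⠀⠂⠂⣿⠂⣿⠒⠒
⠀⠀⠒⣿⣾⠿⣿⠒⠒
⠴⣿⠒⠴⠒⠿⠒⠂⠴
⠒⠿⠿⣿⠴⠒⠿⠒⠂
⠴⠴⠒⠿⠒⠒⠒⠒⠴
⠒⠴⠒⠒⠒⠒⠒⠂⣿

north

⠀⠀⠀⠀⠀⠀⠀⠀⠀
⠀⠀⠀⠀⠀⠀⠀⠀⠀
⠀⠀⠒⠂⣿⠒⠴⠴⠴
⠀⠀⠒⠒⠂⠂⠴⠒⠂
⠀⠀⠂⠂⣾⠂⣿⠒⠒
⠀⠀⠒⣿⠒⠿⣿⠒⠒
⠴⣿⠒⠴⠒⠿⠒⠂⠴
⠒⠿⠿⣿⠴⠒⠿⠒⠂
⠴⠴⠒⠿⠒⠒⠒⠒⠴

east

⠀⠀⠀⠀⠀⠀⠀⠀⠀
⠀⠀⠀⠀⠀⠀⠀⠀⠀
⠀⠒⠂⣿⠒⠴⠴⠴⠀
⠀⠒⠒⠂⠂⠴⠒⠂⠀
⠀⠂⠂⣿⣾⣿⠒⠒⠒
⠀⠒⣿⠒⠿⣿⠒⠒⠴
⣿⠒⠴⠒⠿⠒⠂⠴⠒
⠿⠿⣿⠴⠒⠿⠒⠂⣿
⠴⠒⠿⠒⠒⠒⠒⠴⠒


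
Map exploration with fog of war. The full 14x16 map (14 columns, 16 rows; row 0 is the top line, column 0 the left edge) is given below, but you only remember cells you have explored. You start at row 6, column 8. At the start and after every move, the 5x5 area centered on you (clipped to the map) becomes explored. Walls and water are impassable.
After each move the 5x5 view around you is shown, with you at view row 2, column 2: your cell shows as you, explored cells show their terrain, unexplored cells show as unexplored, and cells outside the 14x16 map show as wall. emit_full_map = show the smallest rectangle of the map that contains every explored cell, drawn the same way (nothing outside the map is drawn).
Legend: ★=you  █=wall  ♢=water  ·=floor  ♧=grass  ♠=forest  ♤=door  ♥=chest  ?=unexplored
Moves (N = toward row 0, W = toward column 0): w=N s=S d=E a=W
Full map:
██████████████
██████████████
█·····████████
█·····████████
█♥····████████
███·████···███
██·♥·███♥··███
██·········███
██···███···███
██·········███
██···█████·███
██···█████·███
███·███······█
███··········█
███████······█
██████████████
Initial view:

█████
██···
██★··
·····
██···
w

█████
█████
██★··
██♥··
·····

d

█████
█████
█·★·█
█♥··█
····█

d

█████
█████
··★██
♥··██
···██

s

█████
···██
♥·★██
···██
···██

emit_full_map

███████
███████
██···██
██♥·★██
·····██
██···██

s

···██
♥··██
··★██
···██
···██

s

♥··██
···██
··★██
···██
██·██

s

···██
···██
··★██
██·██
██·██

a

····█
█···█
··★·█
███·█
███·█

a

·····
██···
··★··
████·
████·

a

·····
███··
··★··
█████
█████

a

·····
·███·
··★··
·████
·████

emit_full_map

??███████
??███████
??██···██
??██♥··██
·······██
·███···██
··★····██
·█████·██
·█████·██


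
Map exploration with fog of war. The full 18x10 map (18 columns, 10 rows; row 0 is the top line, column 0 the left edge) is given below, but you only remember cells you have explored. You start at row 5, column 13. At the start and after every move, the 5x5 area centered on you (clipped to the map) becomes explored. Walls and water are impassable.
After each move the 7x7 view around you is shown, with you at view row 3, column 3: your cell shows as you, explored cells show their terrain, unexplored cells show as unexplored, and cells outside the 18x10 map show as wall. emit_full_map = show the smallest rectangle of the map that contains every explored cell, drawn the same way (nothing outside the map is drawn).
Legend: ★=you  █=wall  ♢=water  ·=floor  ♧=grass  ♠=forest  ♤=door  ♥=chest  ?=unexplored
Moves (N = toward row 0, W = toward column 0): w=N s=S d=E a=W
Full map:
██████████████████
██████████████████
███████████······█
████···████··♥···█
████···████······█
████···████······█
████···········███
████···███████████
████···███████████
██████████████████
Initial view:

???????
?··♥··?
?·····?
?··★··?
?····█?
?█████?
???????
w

???????
?·····?
?··♥··?
?··★··?
?·····?
?····█?
?█████?

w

???????
?█████?
?·····?
?··★··?
?·····?
?·····?
?····█?

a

???????
?██████
?█·····
?█·★♥··
?█·····
?█·····
??····█

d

???????
██████?
█·····?
█··★··?
█·····?
█·····?
?····█?

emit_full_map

██████
█·····
█··★··
█·····
█·····
?····█
?█████

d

???????
██████?
······?
··♥★··?
······?
······?
····█??

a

???????
███████
█······
█··★···
█······
█······
?····█?

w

███████
?█████?
███████
█··★···
█··♥···
█······
█······

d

███████
██████?
██████?
···★··?
··♥···?
······?
······?

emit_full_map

?██████
███████
█···★··
█··♥···
█······
█······
?····█?
?█████?

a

███████
?██████
███████
█··★···
█··♥···
█······
█······

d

███████
██████?
██████?
···★··?
··♥···?
······?
······?

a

███████
?██████
███████
█··★···
█··♥···
█······
█······


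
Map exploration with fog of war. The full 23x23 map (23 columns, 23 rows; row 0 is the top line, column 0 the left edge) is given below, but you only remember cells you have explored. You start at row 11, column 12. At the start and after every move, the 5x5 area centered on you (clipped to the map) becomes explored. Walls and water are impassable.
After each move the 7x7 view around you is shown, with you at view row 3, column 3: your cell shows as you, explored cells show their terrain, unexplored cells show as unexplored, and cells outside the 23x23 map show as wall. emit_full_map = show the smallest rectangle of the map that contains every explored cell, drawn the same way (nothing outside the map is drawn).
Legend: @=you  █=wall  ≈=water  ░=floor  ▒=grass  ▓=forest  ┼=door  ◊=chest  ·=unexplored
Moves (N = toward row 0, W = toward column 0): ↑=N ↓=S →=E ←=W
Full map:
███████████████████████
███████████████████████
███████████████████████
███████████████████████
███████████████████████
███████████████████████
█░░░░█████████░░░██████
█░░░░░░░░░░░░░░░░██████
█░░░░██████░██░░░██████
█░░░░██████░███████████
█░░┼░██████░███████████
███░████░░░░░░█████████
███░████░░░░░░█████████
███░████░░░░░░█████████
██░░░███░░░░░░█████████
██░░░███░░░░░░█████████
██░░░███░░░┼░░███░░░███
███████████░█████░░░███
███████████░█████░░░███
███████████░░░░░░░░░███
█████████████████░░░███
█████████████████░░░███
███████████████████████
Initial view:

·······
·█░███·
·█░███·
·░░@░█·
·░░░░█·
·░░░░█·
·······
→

·······
█░████·
█░████·
░░░@██·
░░░░██·
░░░░██·
·······

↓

█░████·
█░████·
░░░░██·
░░░@██·
░░░░██·
·░░░██·
·······

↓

█░████·
░░░░██·
░░░░██·
░░░@██·
·░░░██·
·░░░██·
·······

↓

░░░░██·
░░░░██·
░░░░██·
·░░@██·
·░░░██·
·┼░░██·
·······

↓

░░░░██·
░░░░██·
·░░░██·
·░░@██·
·┼░░██·
·░████·
·······

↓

░░░░██·
·░░░██·
·░░░██·
·┼░@██·
·░████·
·░████·
·······

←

·░░░░██
·░░░░██
·░░░░██
·░┼@░██
·█░████
·█░████
·······

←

··░░░░█
·░░░░░█
·░░░░░█
·░░@░░█
·██░███
·██░███
·······

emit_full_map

·█░████
·█░████
·░░░░██
·░░░░██
·░░░░██
░░░░░██
░░░░░██
░░@░░██
██░████
██░████

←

···░░░░
·░░░░░░
·░░░░░░
·░░@┼░░
·███░██
·███░██
·······

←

····░░░
·█░░░░░
·█░░░░░
·█░@░┼░
·████░█
·████░█
·······

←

·····░░
·██░░░░
·██░░░░
·██@░░┼
·█████░
·█████░
·······

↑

·····░░
·██░░░░
·██░░░░
·██@░░░
·██░░░┼
·█████░
·█████░

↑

·····░░
·██░░░░
·██░░░░
·██@░░░
·██░░░░
·██░░░┼
·█████░

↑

·····█░
·██░░░░
·██░░░░
·██@░░░
·██░░░░
·██░░░░
·██░░░┼

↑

·····█░
·█████░
·██░░░░
·██@░░░
·██░░░░
·██░░░░
·██░░░░

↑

·······
·█████░
·█████░
·██@░░░
·██░░░░
·██░░░░
·██░░░░

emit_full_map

█████░████
█████░████
██@░░░░░██
██░░░░░░██
██░░░░░░██
██░░░░░░██
██░░░░░░██
██░░░┼░░██
█████░████
█████░████

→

·······
█████░█
█████░█
██░@░░░
██░░░░░
██░░░░░
██░░░░░

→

·······
████░██
████░██
█░░@░░░
█░░░░░░
█░░░░░░
█░░░░░░

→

·······
███░███
███░███
░░░@░░█
░░░░░░█
░░░░░░█
░░░░░░█

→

·······
██░████
██░████
░░░@░██
░░░░░██
░░░░░██
░░░░░██

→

·······
█░████·
█░████·
░░░@██·
░░░░██·
░░░░██·
░░░░██·

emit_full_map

█████░████
█████░████
██░░░░░@██
██░░░░░░██
██░░░░░░██
██░░░░░░██
██░░░░░░██
██░░░┼░░██
█████░████
█████░████

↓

█░████·
█░████·
░░░░██·
░░░@██·
░░░░██·
░░░░██·
░░░░██·

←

██░████
██░████
░░░░░██
░░░@░██
░░░░░██
░░░░░██
░░░░░██

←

███░███
███░███
░░░░░░█
░░░@░░█
░░░░░░█
░░░░░░█
░░░░░░█

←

████░██
████░██
█░░░░░░
█░░@░░░
█░░░░░░
█░░░░░░
█░░░░░░

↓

████░██
█░░░░░░
█░░░░░░
█░░@░░░
█░░░░░░
█░░░░░░
█░░░┼░░

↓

█░░░░░░
█░░░░░░
█░░░░░░
█░░@░░░
█░░░░░░
█░░░┼░░
████░██

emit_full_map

█████░████
█████░████
██░░░░░░██
██░░░░░░██
██░░░░░░██
██░░@░░░██
██░░░░░░██
██░░░┼░░██
█████░████
█████░████

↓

█░░░░░░
█░░░░░░
█░░░░░░
█░░@░░░
█░░░┼░░
████░██
████░██

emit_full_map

█████░████
█████░████
██░░░░░░██
██░░░░░░██
██░░░░░░██
██░░░░░░██
██░░@░░░██
██░░░┼░░██
█████░████
█████░████


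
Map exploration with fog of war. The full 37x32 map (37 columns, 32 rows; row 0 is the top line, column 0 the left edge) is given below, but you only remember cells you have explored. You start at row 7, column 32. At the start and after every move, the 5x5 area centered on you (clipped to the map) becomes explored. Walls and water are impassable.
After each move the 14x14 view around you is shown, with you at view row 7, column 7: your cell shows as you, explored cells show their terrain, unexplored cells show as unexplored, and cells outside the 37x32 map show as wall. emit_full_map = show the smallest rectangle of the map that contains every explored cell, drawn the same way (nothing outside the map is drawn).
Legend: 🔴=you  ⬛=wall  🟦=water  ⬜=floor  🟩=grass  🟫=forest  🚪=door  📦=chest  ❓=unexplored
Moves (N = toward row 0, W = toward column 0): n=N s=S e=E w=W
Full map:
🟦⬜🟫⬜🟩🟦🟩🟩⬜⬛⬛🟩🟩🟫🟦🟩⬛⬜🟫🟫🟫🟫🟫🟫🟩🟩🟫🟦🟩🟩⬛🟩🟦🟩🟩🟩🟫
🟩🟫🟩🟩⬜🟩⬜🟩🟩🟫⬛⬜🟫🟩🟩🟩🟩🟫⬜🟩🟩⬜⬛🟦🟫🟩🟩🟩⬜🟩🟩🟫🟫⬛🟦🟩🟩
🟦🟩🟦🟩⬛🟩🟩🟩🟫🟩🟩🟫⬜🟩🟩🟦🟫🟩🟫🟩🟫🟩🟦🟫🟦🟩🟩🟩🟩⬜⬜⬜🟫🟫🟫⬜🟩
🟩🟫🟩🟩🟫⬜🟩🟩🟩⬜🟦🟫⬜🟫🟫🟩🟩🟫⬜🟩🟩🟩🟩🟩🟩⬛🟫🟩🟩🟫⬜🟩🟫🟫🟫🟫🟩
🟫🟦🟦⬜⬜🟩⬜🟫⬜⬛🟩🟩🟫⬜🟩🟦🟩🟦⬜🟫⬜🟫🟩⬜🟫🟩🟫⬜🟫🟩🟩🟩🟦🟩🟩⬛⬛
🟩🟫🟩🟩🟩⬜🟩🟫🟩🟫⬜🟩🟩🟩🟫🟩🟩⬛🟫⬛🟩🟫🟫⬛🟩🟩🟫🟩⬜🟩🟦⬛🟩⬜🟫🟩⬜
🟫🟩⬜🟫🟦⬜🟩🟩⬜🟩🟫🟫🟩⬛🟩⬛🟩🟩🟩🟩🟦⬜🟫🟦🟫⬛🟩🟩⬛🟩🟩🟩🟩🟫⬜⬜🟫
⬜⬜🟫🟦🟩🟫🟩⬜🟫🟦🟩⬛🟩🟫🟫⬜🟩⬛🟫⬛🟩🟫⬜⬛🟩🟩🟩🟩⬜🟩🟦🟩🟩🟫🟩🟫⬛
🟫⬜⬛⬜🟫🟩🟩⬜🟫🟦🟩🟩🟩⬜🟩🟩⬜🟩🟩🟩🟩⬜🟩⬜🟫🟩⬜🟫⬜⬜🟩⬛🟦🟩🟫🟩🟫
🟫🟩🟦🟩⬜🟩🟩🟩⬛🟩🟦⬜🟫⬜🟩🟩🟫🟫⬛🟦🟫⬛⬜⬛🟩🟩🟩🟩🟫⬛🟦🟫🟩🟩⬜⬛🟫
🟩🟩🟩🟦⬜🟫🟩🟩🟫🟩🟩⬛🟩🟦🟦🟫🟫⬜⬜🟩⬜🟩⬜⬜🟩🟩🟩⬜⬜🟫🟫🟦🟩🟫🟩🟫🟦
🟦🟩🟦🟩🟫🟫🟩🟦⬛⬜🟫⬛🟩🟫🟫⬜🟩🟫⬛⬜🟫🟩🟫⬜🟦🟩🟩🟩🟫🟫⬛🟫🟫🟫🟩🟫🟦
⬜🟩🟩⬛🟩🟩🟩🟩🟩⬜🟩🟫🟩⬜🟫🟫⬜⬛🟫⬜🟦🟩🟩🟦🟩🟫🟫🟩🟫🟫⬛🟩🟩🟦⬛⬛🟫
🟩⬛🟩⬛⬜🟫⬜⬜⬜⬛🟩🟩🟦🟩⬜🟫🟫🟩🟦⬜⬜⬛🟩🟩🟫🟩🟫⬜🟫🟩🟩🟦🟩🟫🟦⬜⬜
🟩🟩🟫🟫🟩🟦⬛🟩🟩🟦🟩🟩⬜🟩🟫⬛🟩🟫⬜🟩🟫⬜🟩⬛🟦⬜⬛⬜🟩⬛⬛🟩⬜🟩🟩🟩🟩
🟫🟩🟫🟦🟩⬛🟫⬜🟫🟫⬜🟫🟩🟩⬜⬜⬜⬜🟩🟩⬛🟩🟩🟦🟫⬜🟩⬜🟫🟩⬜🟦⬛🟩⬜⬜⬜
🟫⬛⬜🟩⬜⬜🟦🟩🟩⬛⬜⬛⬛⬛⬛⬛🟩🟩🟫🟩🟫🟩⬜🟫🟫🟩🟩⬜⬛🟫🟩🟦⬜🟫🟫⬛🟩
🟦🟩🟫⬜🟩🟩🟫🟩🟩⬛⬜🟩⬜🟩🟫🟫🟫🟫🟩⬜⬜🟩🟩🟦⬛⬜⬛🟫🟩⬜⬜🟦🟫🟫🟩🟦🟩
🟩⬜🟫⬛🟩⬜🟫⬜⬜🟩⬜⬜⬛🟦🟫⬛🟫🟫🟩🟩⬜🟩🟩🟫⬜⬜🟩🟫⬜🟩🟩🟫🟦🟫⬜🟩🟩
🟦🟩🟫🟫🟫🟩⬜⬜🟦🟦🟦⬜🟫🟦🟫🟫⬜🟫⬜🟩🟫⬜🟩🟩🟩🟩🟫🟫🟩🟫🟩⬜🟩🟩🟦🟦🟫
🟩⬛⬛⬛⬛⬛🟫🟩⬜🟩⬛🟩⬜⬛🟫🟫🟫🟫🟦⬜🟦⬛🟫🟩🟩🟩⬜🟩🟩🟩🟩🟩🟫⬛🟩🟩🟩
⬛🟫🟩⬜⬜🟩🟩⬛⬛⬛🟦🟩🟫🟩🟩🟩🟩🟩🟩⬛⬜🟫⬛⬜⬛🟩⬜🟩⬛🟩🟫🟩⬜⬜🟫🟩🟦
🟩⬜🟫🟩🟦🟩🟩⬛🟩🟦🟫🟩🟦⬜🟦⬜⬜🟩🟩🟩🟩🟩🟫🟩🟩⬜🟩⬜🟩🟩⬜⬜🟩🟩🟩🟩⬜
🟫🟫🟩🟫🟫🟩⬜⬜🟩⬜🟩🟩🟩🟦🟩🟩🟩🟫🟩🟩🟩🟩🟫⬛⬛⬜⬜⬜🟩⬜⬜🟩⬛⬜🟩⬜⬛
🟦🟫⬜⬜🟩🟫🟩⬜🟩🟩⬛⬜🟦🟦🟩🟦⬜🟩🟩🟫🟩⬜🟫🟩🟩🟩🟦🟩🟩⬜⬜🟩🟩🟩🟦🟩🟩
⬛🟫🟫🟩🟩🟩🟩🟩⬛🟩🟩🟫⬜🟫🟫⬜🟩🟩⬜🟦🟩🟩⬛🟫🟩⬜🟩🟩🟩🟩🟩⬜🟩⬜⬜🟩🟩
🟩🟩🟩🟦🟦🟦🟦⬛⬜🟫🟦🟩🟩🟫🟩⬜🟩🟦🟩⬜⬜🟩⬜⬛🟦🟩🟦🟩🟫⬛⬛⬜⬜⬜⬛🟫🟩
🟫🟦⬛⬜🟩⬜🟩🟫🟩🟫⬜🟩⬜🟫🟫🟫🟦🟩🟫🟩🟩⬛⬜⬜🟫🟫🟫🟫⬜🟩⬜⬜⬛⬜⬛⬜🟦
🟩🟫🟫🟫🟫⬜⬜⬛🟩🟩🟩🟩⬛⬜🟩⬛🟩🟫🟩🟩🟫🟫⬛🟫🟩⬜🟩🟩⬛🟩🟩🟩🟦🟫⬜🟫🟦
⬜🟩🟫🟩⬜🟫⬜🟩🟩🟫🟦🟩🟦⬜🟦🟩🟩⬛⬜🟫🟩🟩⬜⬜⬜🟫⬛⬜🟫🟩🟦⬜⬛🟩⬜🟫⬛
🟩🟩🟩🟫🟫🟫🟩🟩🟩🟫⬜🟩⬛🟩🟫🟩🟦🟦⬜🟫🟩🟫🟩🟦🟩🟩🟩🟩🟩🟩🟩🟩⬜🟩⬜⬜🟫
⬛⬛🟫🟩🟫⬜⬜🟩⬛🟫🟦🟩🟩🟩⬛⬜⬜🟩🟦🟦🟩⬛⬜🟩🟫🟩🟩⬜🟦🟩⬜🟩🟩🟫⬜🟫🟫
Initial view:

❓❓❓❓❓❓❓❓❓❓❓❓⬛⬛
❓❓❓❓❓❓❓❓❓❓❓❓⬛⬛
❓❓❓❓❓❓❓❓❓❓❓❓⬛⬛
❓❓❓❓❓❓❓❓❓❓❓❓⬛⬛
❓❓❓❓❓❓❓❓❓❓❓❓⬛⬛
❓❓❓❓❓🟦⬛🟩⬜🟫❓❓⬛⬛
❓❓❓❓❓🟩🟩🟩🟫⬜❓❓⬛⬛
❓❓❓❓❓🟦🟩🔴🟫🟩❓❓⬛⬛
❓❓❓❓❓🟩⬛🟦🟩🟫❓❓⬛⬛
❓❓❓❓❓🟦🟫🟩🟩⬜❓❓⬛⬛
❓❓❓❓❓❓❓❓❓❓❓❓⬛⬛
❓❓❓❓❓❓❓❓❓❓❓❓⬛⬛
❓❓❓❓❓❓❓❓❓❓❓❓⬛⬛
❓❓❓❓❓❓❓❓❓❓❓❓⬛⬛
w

❓❓❓❓❓❓❓❓❓❓❓❓❓⬛
❓❓❓❓❓❓❓❓❓❓❓❓❓⬛
❓❓❓❓❓❓❓❓❓❓❓❓❓⬛
❓❓❓❓❓❓❓❓❓❓❓❓❓⬛
❓❓❓❓❓❓❓❓❓❓❓❓❓⬛
❓❓❓❓❓🟩🟦⬛🟩⬜🟫❓❓⬛
❓❓❓❓❓🟩🟩🟩🟩🟫⬜❓❓⬛
❓❓❓❓❓🟩🟦🔴🟩🟫🟩❓❓⬛
❓❓❓❓❓⬜🟩⬛🟦🟩🟫❓❓⬛
❓❓❓❓❓⬛🟦🟫🟩🟩⬜❓❓⬛
❓❓❓❓❓❓❓❓❓❓❓❓❓⬛
❓❓❓❓❓❓❓❓❓❓❓❓❓⬛
❓❓❓❓❓❓❓❓❓❓❓❓❓⬛
❓❓❓❓❓❓❓❓❓❓❓❓❓⬛

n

⬛⬛⬛⬛⬛⬛⬛⬛⬛⬛⬛⬛⬛⬛
❓❓❓❓❓❓❓❓❓❓❓❓❓⬛
❓❓❓❓❓❓❓❓❓❓❓❓❓⬛
❓❓❓❓❓❓❓❓❓❓❓❓❓⬛
❓❓❓❓❓❓❓❓❓❓❓❓❓⬛
❓❓❓❓❓🟩🟩🟩🟦🟩❓❓❓⬛
❓❓❓❓❓🟩🟦⬛🟩⬜🟫❓❓⬛
❓❓❓❓❓🟩🟩🔴🟩🟫⬜❓❓⬛
❓❓❓❓❓🟩🟦🟩🟩🟫🟩❓❓⬛
❓❓❓❓❓⬜🟩⬛🟦🟩🟫❓❓⬛
❓❓❓❓❓⬛🟦🟫🟩🟩⬜❓❓⬛
❓❓❓❓❓❓❓❓❓❓❓❓❓⬛
❓❓❓❓❓❓❓❓❓❓❓❓❓⬛
❓❓❓❓❓❓❓❓❓❓❓❓❓⬛

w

⬛⬛⬛⬛⬛⬛⬛⬛⬛⬛⬛⬛⬛⬛
❓❓❓❓❓❓❓❓❓❓❓❓❓❓
❓❓❓❓❓❓❓❓❓❓❓❓❓❓
❓❓❓❓❓❓❓❓❓❓❓❓❓❓
❓❓❓❓❓❓❓❓❓❓❓❓❓❓
❓❓❓❓❓🟫🟩🟩🟩🟦🟩❓❓❓
❓❓❓❓❓⬜🟩🟦⬛🟩⬜🟫❓❓
❓❓❓❓❓⬛🟩🔴🟩🟩🟫⬜❓❓
❓❓❓❓❓⬜🟩🟦🟩🟩🟫🟩❓❓
❓❓❓❓❓⬜⬜🟩⬛🟦🟩🟫❓❓
❓❓❓❓❓❓⬛🟦🟫🟩🟩⬜❓❓
❓❓❓❓❓❓❓❓❓❓❓❓❓❓
❓❓❓❓❓❓❓❓❓❓❓❓❓❓
❓❓❓❓❓❓❓❓❓❓❓❓❓❓

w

⬛⬛⬛⬛⬛⬛⬛⬛⬛⬛⬛⬛⬛⬛
❓❓❓❓❓❓❓❓❓❓❓❓❓❓
❓❓❓❓❓❓❓❓❓❓❓❓❓❓
❓❓❓❓❓❓❓❓❓❓❓❓❓❓
❓❓❓❓❓❓❓❓❓❓❓❓❓❓
❓❓❓❓❓⬜🟫🟩🟩🟩🟦🟩❓❓
❓❓❓❓❓🟩⬜🟩🟦⬛🟩⬜🟫❓
❓❓❓❓❓🟩⬛🔴🟩🟩🟩🟫⬜❓
❓❓❓❓❓🟩⬜🟩🟦🟩🟩🟫🟩❓
❓❓❓❓❓🟫⬜⬜🟩⬛🟦🟩🟫❓
❓❓❓❓❓❓❓⬛🟦🟫🟩🟩⬜❓
❓❓❓❓❓❓❓❓❓❓❓❓❓❓
❓❓❓❓❓❓❓❓❓❓❓❓❓❓
❓❓❓❓❓❓❓❓❓❓❓❓❓❓

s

❓❓❓❓❓❓❓❓❓❓❓❓❓❓
❓❓❓❓❓❓❓❓❓❓❓❓❓❓
❓❓❓❓❓❓❓❓❓❓❓❓❓❓
❓❓❓❓❓❓❓❓❓❓❓❓❓❓
❓❓❓❓❓⬜🟫🟩🟩🟩🟦🟩❓❓
❓❓❓❓❓🟩⬜🟩🟦⬛🟩⬜🟫❓
❓❓❓❓❓🟩⬛🟩🟩🟩🟩🟫⬜❓
❓❓❓❓❓🟩⬜🔴🟦🟩🟩🟫🟩❓
❓❓❓❓❓🟫⬜⬜🟩⬛🟦🟩🟫❓
❓❓❓❓❓🟩🟫⬛🟦🟫🟩🟩⬜❓
❓❓❓❓❓❓❓❓❓❓❓❓❓❓
❓❓❓❓❓❓❓❓❓❓❓❓❓❓
❓❓❓❓❓❓❓❓❓❓❓❓❓❓
❓❓❓❓❓❓❓❓❓❓❓❓❓❓

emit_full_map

⬜🟫🟩🟩🟩🟦🟩❓
🟩⬜🟩🟦⬛🟩⬜🟫
🟩⬛🟩🟩🟩🟩🟫⬜
🟩⬜🔴🟦🟩🟩🟫🟩
🟫⬜⬜🟩⬛🟦🟩🟫
🟩🟫⬛🟦🟫🟩🟩⬜

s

❓❓❓❓❓❓❓❓❓❓❓❓❓❓
❓❓❓❓❓❓❓❓❓❓❓❓❓❓
❓❓❓❓❓❓❓❓❓❓❓❓❓❓
❓❓❓❓❓⬜🟫🟩🟩🟩🟦🟩❓❓
❓❓❓❓❓🟩⬜🟩🟦⬛🟩⬜🟫❓
❓❓❓❓❓🟩⬛🟩🟩🟩🟩🟫⬜❓
❓❓❓❓❓🟩⬜🟩🟦🟩🟩🟫🟩❓
❓❓❓❓❓🟫⬜🔴🟩⬛🟦🟩🟫❓
❓❓❓❓❓🟩🟫⬛🟦🟫🟩🟩⬜❓
❓❓❓❓❓⬜⬜🟫🟫🟦❓❓❓❓
❓❓❓❓❓❓❓❓❓❓❓❓❓❓
❓❓❓❓❓❓❓❓❓❓❓❓❓❓
❓❓❓❓❓❓❓❓❓❓❓❓❓❓
❓❓❓❓❓❓❓❓❓❓❓❓❓❓

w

❓❓❓❓❓❓❓❓❓❓❓❓❓❓
❓❓❓❓❓❓❓❓❓❓❓❓❓❓
❓❓❓❓❓❓❓❓❓❓❓❓❓❓
❓❓❓❓❓❓⬜🟫🟩🟩🟩🟦🟩❓
❓❓❓❓❓❓🟩⬜🟩🟦⬛🟩⬜🟫
❓❓❓❓❓🟩🟩⬛🟩🟩🟩🟩🟫⬜
❓❓❓❓❓🟩🟩⬜🟩🟦🟩🟩🟫🟩
❓❓❓❓❓⬜🟫🔴⬜🟩⬛🟦🟩🟫
❓❓❓❓❓🟩🟩🟫⬛🟦🟫🟩🟩⬜
❓❓❓❓❓🟩⬜⬜🟫🟫🟦❓❓❓
❓❓❓❓❓❓❓❓❓❓❓❓❓❓
❓❓❓❓❓❓❓❓❓❓❓❓❓❓
❓❓❓❓❓❓❓❓❓❓❓❓❓❓
❓❓❓❓❓❓❓❓❓❓❓❓❓❓

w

❓❓❓❓❓❓❓❓❓❓❓❓❓❓
❓❓❓❓❓❓❓❓❓❓❓❓❓❓
❓❓❓❓❓❓❓❓❓❓❓❓❓❓
❓❓❓❓❓❓❓⬜🟫🟩🟩🟩🟦🟩
❓❓❓❓❓❓❓🟩⬜🟩🟦⬛🟩⬜
❓❓❓❓❓⬛🟩🟩⬛🟩🟩🟩🟩🟫
❓❓❓❓❓🟩🟩🟩⬜🟩🟦🟩🟩🟫
❓❓❓❓❓🟩⬜🔴⬜⬜🟩⬛🟦🟩
❓❓❓❓❓🟩🟩🟩🟫⬛🟦🟫🟩🟩
❓❓❓❓❓🟩🟩⬜⬜🟫🟫🟦❓❓
❓❓❓❓❓❓❓❓❓❓❓❓❓❓
❓❓❓❓❓❓❓❓❓❓❓❓❓❓
❓❓❓❓❓❓❓❓❓❓❓❓❓❓
❓❓❓❓❓❓❓❓❓❓❓❓❓❓

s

❓❓❓❓❓❓❓❓❓❓❓❓❓❓
❓❓❓❓❓❓❓❓❓❓❓❓❓❓
❓❓❓❓❓❓❓⬜🟫🟩🟩🟩🟦🟩
❓❓❓❓❓❓❓🟩⬜🟩🟦⬛🟩⬜
❓❓❓❓❓⬛🟩🟩⬛🟩🟩🟩🟩🟫
❓❓❓❓❓🟩🟩🟩⬜🟩🟦🟩🟩🟫
❓❓❓❓❓🟩⬜🟫⬜⬜🟩⬛🟦🟩
❓❓❓❓❓🟩🟩🔴🟫⬛🟦🟫🟩🟩
❓❓❓❓❓🟩🟩⬜⬜🟫🟫🟦❓❓
❓❓❓❓❓🟩🟩🟩🟫🟫❓❓❓❓
❓❓❓❓❓❓❓❓❓❓❓❓❓❓
❓❓❓❓❓❓❓❓❓❓❓❓❓❓
❓❓❓❓❓❓❓❓❓❓❓❓❓❓
❓❓❓❓❓❓❓❓❓❓❓❓❓❓

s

❓❓❓❓❓❓❓❓❓❓❓❓❓❓
❓❓❓❓❓❓❓⬜🟫🟩🟩🟩🟦🟩
❓❓❓❓❓❓❓🟩⬜🟩🟦⬛🟩⬜
❓❓❓❓❓⬛🟩🟩⬛🟩🟩🟩🟩🟫
❓❓❓❓❓🟩🟩🟩⬜🟩🟦🟩🟩🟫
❓❓❓❓❓🟩⬜🟫⬜⬜🟩⬛🟦🟩
❓❓❓❓❓🟩🟩🟩🟫⬛🟦🟫🟩🟩
❓❓❓❓❓🟩🟩🔴⬜🟫🟫🟦❓❓
❓❓❓❓❓🟩🟩🟩🟫🟫❓❓❓❓
❓❓❓❓❓🟫🟫🟩🟫🟫❓❓❓❓
❓❓❓❓❓❓❓❓❓❓❓❓❓❓
❓❓❓❓❓❓❓❓❓❓❓❓❓❓
❓❓❓❓❓❓❓❓❓❓❓❓❓❓
❓❓❓❓❓❓❓❓❓❓❓❓❓❓

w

❓❓❓❓❓❓❓❓❓❓❓❓❓❓
❓❓❓❓❓❓❓❓⬜🟫🟩🟩🟩🟦
❓❓❓❓❓❓❓❓🟩⬜🟩🟦⬛🟩
❓❓❓❓❓❓⬛🟩🟩⬛🟩🟩🟩🟩
❓❓❓❓❓❓🟩🟩🟩⬜🟩🟦🟩🟩
❓❓❓❓❓🟫🟩⬜🟫⬜⬜🟩⬛🟦
❓❓❓❓❓🟩🟩🟩🟩🟫⬛🟦🟫🟩
❓❓❓❓❓🟩🟩🔴⬜⬜🟫🟫🟦❓
❓❓❓❓❓🟦🟩🟩🟩🟫🟫❓❓❓
❓❓❓❓❓🟩🟫🟫🟩🟫🟫❓❓❓
❓❓❓❓❓❓❓❓❓❓❓❓❓❓
❓❓❓❓❓❓❓❓❓❓❓❓❓❓
❓❓❓❓❓❓❓❓❓❓❓❓❓❓
❓❓❓❓❓❓❓❓❓❓❓❓❓❓

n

❓❓❓❓❓❓❓❓❓❓❓❓❓❓
❓❓❓❓❓❓❓❓❓❓❓❓❓❓
❓❓❓❓❓❓❓❓⬜🟫🟩🟩🟩🟦
❓❓❓❓❓❓❓❓🟩⬜🟩🟦⬛🟩
❓❓❓❓❓❓⬛🟩🟩⬛🟩🟩🟩🟩
❓❓❓❓❓🟩🟩🟩🟩⬜🟩🟦🟩🟩
❓❓❓❓❓🟫🟩⬜🟫⬜⬜🟩⬛🟦
❓❓❓❓❓🟩🟩🔴🟩🟫⬛🟦🟫🟩
❓❓❓❓❓🟩🟩🟩⬜⬜🟫🟫🟦❓
❓❓❓❓❓🟦🟩🟩🟩🟫🟫❓❓❓
❓❓❓❓❓🟩🟫🟫🟩🟫🟫❓❓❓
❓❓❓❓❓❓❓❓❓❓❓❓❓❓
❓❓❓❓❓❓❓❓❓❓❓❓❓❓
❓❓❓❓❓❓❓❓❓❓❓❓❓❓

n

❓❓❓❓❓❓❓❓❓❓❓❓❓❓
❓❓❓❓❓❓❓❓❓❓❓❓❓❓
❓❓❓❓❓❓❓❓❓❓❓❓❓❓
❓❓❓❓❓❓❓❓⬜🟫🟩🟩🟩🟦
❓❓❓❓❓❓❓❓🟩⬜🟩🟦⬛🟩
❓❓❓❓❓🟫⬛🟩🟩⬛🟩🟩🟩🟩
❓❓❓❓❓🟩🟩🟩🟩⬜🟩🟦🟩🟩
❓❓❓❓❓🟫🟩🔴🟫⬜⬜🟩⬛🟦
❓❓❓❓❓🟩🟩🟩🟩🟫⬛🟦🟫🟩
❓❓❓❓❓🟩🟩🟩⬜⬜🟫🟫🟦❓
❓❓❓❓❓🟦🟩🟩🟩🟫🟫❓❓❓
❓❓❓❓❓🟩🟫🟫🟩🟫🟫❓❓❓
❓❓❓❓❓❓❓❓❓❓❓❓❓❓
❓❓❓❓❓❓❓❓❓❓❓❓❓❓

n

❓❓❓❓❓❓❓❓❓❓❓❓❓❓
❓❓❓❓❓❓❓❓❓❓❓❓❓❓
❓❓❓❓❓❓❓❓❓❓❓❓❓❓
❓❓❓❓❓❓❓❓❓❓❓❓❓❓
❓❓❓❓❓❓❓❓⬜🟫🟩🟩🟩🟦
❓❓❓❓❓🟩🟩🟫🟩⬜🟩🟦⬛🟩
❓❓❓❓❓🟫⬛🟩🟩⬛🟩🟩🟩🟩
❓❓❓❓❓🟩🟩🔴🟩⬜🟩🟦🟩🟩
❓❓❓❓❓🟫🟩⬜🟫⬜⬜🟩⬛🟦
❓❓❓❓❓🟩🟩🟩🟩🟫⬛🟦🟫🟩
❓❓❓❓❓🟩🟩🟩⬜⬜🟫🟫🟦❓
❓❓❓❓❓🟦🟩🟩🟩🟫🟫❓❓❓
❓❓❓❓❓🟩🟫🟫🟩🟫🟫❓❓❓
❓❓❓❓❓❓❓❓❓❓❓❓❓❓

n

⬛⬛⬛⬛⬛⬛⬛⬛⬛⬛⬛⬛⬛⬛
❓❓❓❓❓❓❓❓❓❓❓❓❓❓
❓❓❓❓❓❓❓❓❓❓❓❓❓❓
❓❓❓❓❓❓❓❓❓❓❓❓❓❓
❓❓❓❓❓❓❓❓❓❓❓❓❓❓
❓❓❓❓❓🟫🟩🟫⬜🟫🟩🟩🟩🟦
❓❓❓❓❓🟩🟩🟫🟩⬜🟩🟦⬛🟩
❓❓❓❓❓🟫⬛🔴🟩⬛🟩🟩🟩🟩
❓❓❓❓❓🟩🟩🟩🟩⬜🟩🟦🟩🟩
❓❓❓❓❓🟫🟩⬜🟫⬜⬜🟩⬛🟦
❓❓❓❓❓🟩🟩🟩🟩🟫⬛🟦🟫🟩
❓❓❓❓❓🟩🟩🟩⬜⬜🟫🟫🟦❓
❓❓❓❓❓🟦🟩🟩🟩🟫🟫❓❓❓
❓❓❓❓❓🟩🟫🟫🟩🟫🟫❓❓❓

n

⬛⬛⬛⬛⬛⬛⬛⬛⬛⬛⬛⬛⬛⬛
⬛⬛⬛⬛⬛⬛⬛⬛⬛⬛⬛⬛⬛⬛
❓❓❓❓❓❓❓❓❓❓❓❓❓❓
❓❓❓❓❓❓❓❓❓❓❓❓❓❓
❓❓❓❓❓❓❓❓❓❓❓❓❓❓
❓❓❓❓❓🟩⬛🟫🟩🟩❓❓❓❓
❓❓❓❓❓🟫🟩🟫⬜🟫🟩🟩🟩🟦
❓❓❓❓❓🟩🟩🔴🟩⬜🟩🟦⬛🟩
❓❓❓❓❓🟫⬛🟩🟩⬛🟩🟩🟩🟩
❓❓❓❓❓🟩🟩🟩🟩⬜🟩🟦🟩🟩
❓❓❓❓❓🟫🟩⬜🟫⬜⬜🟩⬛🟦
❓❓❓❓❓🟩🟩🟩🟩🟫⬛🟦🟫🟩
❓❓❓❓❓🟩🟩🟩⬜⬜🟫🟫🟦❓
❓❓❓❓❓🟦🟩🟩🟩🟫🟫❓❓❓

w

⬛⬛⬛⬛⬛⬛⬛⬛⬛⬛⬛⬛⬛⬛
⬛⬛⬛⬛⬛⬛⬛⬛⬛⬛⬛⬛⬛⬛
❓❓❓❓❓❓❓❓❓❓❓❓❓❓
❓❓❓❓❓❓❓❓❓❓❓❓❓❓
❓❓❓❓❓❓❓❓❓❓❓❓❓❓
❓❓❓❓❓🟩🟩⬛🟫🟩🟩❓❓❓
❓❓❓❓❓⬜🟫🟩🟫⬜🟫🟩🟩🟩
❓❓❓❓❓⬛🟩🔴🟫🟩⬜🟩🟦⬛
❓❓❓❓❓🟦🟫⬛🟩🟩⬛🟩🟩🟩
❓❓❓❓❓⬛🟩🟩🟩🟩⬜🟩🟦🟩
❓❓❓❓❓❓🟫🟩⬜🟫⬜⬜🟩⬛
❓❓❓❓❓❓🟩🟩🟩🟩🟫⬛🟦🟫
❓❓❓❓❓❓🟩🟩🟩⬜⬜🟫🟫🟦
❓❓❓❓❓❓🟦🟩🟩🟩🟫🟫❓❓

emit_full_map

🟩🟩⬛🟫🟩🟩❓❓❓❓❓❓
⬜🟫🟩🟫⬜🟫🟩🟩🟩🟦🟩❓
⬛🟩🔴🟫🟩⬜🟩🟦⬛🟩⬜🟫
🟦🟫⬛🟩🟩⬛🟩🟩🟩🟩🟫⬜
⬛🟩🟩🟩🟩⬜🟩🟦🟩🟩🟫🟩
❓🟫🟩⬜🟫⬜⬜🟩⬛🟦🟩🟫
❓🟩🟩🟩🟩🟫⬛🟦🟫🟩🟩⬜
❓🟩🟩🟩⬜⬜🟫🟫🟦❓❓❓
❓🟦🟩🟩🟩🟫🟫❓❓❓❓❓
❓🟩🟫🟫🟩🟫🟫❓❓❓❓❓
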